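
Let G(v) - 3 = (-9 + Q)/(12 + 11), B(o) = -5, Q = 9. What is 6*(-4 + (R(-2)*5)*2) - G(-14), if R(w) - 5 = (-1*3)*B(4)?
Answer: 1173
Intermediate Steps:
R(w) = 20 (R(w) = 5 - 1*3*(-5) = 5 - 3*(-5) = 5 + 15 = 20)
G(v) = 3 (G(v) = 3 + (-9 + 9)/(12 + 11) = 3 + 0/23 = 3 + 0*(1/23) = 3 + 0 = 3)
6*(-4 + (R(-2)*5)*2) - G(-14) = 6*(-4 + (20*5)*2) - 1*3 = 6*(-4 + 100*2) - 3 = 6*(-4 + 200) - 3 = 6*196 - 3 = 1176 - 3 = 1173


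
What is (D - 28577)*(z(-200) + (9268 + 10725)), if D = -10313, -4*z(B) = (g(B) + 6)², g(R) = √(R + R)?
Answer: -781066760 + 2333400*I ≈ -7.8107e+8 + 2.3334e+6*I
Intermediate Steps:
g(R) = √2*√R (g(R) = √(2*R) = √2*√R)
z(B) = -(6 + √2*√B)²/4 (z(B) = -(√2*√B + 6)²/4 = -(6 + √2*√B)²/4)
(D - 28577)*(z(-200) + (9268 + 10725)) = (-10313 - 28577)*(-(6 + √2*√(-200))²/4 + (9268 + 10725)) = -38890*(-(6 + √2*(10*I*√2))²/4 + 19993) = -38890*(-(6 + 20*I)²/4 + 19993) = -38890*(19993 - (6 + 20*I)²/4) = -777527770 + 19445*(6 + 20*I)²/2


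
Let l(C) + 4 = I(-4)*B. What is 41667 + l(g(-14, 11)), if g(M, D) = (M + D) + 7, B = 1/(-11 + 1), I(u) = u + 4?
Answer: 41663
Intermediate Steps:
I(u) = 4 + u
B = -⅒ (B = 1/(-10) = -⅒ ≈ -0.10000)
g(M, D) = 7 + D + M (g(M, D) = (D + M) + 7 = 7 + D + M)
l(C) = -4 (l(C) = -4 + (4 - 4)*(-⅒) = -4 + 0*(-⅒) = -4 + 0 = -4)
41667 + l(g(-14, 11)) = 41667 - 4 = 41663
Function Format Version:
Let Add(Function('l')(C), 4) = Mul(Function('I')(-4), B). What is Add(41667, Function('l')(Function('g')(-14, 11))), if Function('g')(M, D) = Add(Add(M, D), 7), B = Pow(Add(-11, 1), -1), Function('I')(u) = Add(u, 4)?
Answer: 41663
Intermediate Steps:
Function('I')(u) = Add(4, u)
B = Rational(-1, 10) (B = Pow(-10, -1) = Rational(-1, 10) ≈ -0.10000)
Function('g')(M, D) = Add(7, D, M) (Function('g')(M, D) = Add(Add(D, M), 7) = Add(7, D, M))
Function('l')(C) = -4 (Function('l')(C) = Add(-4, Mul(Add(4, -4), Rational(-1, 10))) = Add(-4, Mul(0, Rational(-1, 10))) = Add(-4, 0) = -4)
Add(41667, Function('l')(Function('g')(-14, 11))) = Add(41667, -4) = 41663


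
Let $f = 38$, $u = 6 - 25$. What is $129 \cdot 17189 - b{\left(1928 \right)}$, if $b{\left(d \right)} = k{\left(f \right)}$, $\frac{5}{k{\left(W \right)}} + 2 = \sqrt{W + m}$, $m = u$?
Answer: $\frac{6652141}{3} - \frac{\sqrt{19}}{3} \approx 2.2174 \cdot 10^{6}$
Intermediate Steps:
$u = -19$ ($u = 6 - 25 = -19$)
$m = -19$
$k{\left(W \right)} = \frac{5}{-2 + \sqrt{-19 + W}}$ ($k{\left(W \right)} = \frac{5}{-2 + \sqrt{W - 19}} = \frac{5}{-2 + \sqrt{-19 + W}}$)
$b{\left(d \right)} = \frac{5}{-2 + \sqrt{19}}$ ($b{\left(d \right)} = \frac{5}{-2 + \sqrt{-19 + 38}} = \frac{5}{-2 + \sqrt{19}}$)
$129 \cdot 17189 - b{\left(1928 \right)} = 129 \cdot 17189 - \left(\frac{2}{3} + \frac{\sqrt{19}}{3}\right) = 2217381 - \left(\frac{2}{3} + \frac{\sqrt{19}}{3}\right) = \frac{6652141}{3} - \frac{\sqrt{19}}{3}$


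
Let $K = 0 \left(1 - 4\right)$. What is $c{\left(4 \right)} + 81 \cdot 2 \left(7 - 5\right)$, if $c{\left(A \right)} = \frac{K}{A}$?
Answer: $324$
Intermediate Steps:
$K = 0$ ($K = 0 \left(-3\right) = 0$)
$c{\left(A \right)} = 0$ ($c{\left(A \right)} = \frac{0}{A} = 0$)
$c{\left(4 \right)} + 81 \cdot 2 \left(7 - 5\right) = 0 + 81 \cdot 2 \left(7 - 5\right) = 0 + 81 \cdot 2 \cdot 2 = 0 + 81 \cdot 4 = 0 + 324 = 324$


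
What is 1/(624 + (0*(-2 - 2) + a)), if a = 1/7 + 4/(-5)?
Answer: 35/21817 ≈ 0.0016043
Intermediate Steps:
a = -23/35 (a = 1*(⅐) + 4*(-⅕) = ⅐ - ⅘ = -23/35 ≈ -0.65714)
1/(624 + (0*(-2 - 2) + a)) = 1/(624 + (0*(-2 - 2) - 23/35)) = 1/(624 + (0*(-4) - 23/35)) = 1/(624 + (0 - 23/35)) = 1/(624 - 23/35) = 1/(21817/35) = 35/21817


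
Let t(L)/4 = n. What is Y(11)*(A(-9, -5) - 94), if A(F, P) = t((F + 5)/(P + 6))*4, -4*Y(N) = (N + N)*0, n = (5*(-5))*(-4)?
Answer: 0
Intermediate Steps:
n = 100 (n = -25*(-4) = 100)
Y(N) = 0 (Y(N) = -(N + N)*0/4 = -2*N*0/4 = -¼*0 = 0)
t(L) = 400 (t(L) = 4*100 = 400)
A(F, P) = 1600 (A(F, P) = 400*4 = 1600)
Y(11)*(A(-9, -5) - 94) = 0*(1600 - 94) = 0*1506 = 0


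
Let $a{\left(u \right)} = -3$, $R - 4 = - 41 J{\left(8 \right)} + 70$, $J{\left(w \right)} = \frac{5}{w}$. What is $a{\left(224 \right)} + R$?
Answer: $\frac{363}{8} \approx 45.375$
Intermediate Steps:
$R = \frac{387}{8}$ ($R = 4 + \left(- 41 \cdot \frac{5}{8} + 70\right) = 4 + \left(- 41 \cdot 5 \cdot \frac{1}{8} + 70\right) = 4 + \left(\left(-41\right) \frac{5}{8} + 70\right) = 4 + \left(- \frac{205}{8} + 70\right) = 4 + \frac{355}{8} = \frac{387}{8} \approx 48.375$)
$a{\left(224 \right)} + R = -3 + \frac{387}{8} = \frac{363}{8}$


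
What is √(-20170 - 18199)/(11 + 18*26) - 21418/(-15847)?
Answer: 21418/15847 + I*√38369/479 ≈ 1.3515 + 0.40894*I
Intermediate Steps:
√(-20170 - 18199)/(11 + 18*26) - 21418/(-15847) = √(-38369)/(11 + 468) - 21418*(-1/15847) = (I*√38369)/479 + 21418/15847 = (I*√38369)*(1/479) + 21418/15847 = I*√38369/479 + 21418/15847 = 21418/15847 + I*√38369/479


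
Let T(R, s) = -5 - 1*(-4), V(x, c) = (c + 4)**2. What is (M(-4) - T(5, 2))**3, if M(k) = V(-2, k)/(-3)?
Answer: 1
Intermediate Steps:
V(x, c) = (4 + c)**2
T(R, s) = -1 (T(R, s) = -5 + 4 = -1)
M(k) = -(4 + k)**2/3 (M(k) = (4 + k)**2/(-3) = (4 + k)**2*(-1/3) = -(4 + k)**2/3)
(M(-4) - T(5, 2))**3 = (-(4 - 4)**2/3 - 1*(-1))**3 = (-1/3*0**2 + 1)**3 = (-1/3*0 + 1)**3 = (0 + 1)**3 = 1**3 = 1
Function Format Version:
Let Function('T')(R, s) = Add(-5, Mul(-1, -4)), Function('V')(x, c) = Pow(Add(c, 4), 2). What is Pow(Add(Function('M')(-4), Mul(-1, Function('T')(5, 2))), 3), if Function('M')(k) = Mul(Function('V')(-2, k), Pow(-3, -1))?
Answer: 1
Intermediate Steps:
Function('V')(x, c) = Pow(Add(4, c), 2)
Function('T')(R, s) = -1 (Function('T')(R, s) = Add(-5, 4) = -1)
Function('M')(k) = Mul(Rational(-1, 3), Pow(Add(4, k), 2)) (Function('M')(k) = Mul(Pow(Add(4, k), 2), Pow(-3, -1)) = Mul(Pow(Add(4, k), 2), Rational(-1, 3)) = Mul(Rational(-1, 3), Pow(Add(4, k), 2)))
Pow(Add(Function('M')(-4), Mul(-1, Function('T')(5, 2))), 3) = Pow(Add(Mul(Rational(-1, 3), Pow(Add(4, -4), 2)), Mul(-1, -1)), 3) = Pow(Add(Mul(Rational(-1, 3), Pow(0, 2)), 1), 3) = Pow(Add(Mul(Rational(-1, 3), 0), 1), 3) = Pow(Add(0, 1), 3) = Pow(1, 3) = 1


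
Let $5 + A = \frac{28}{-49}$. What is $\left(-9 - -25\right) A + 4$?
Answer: $- \frac{596}{7} \approx -85.143$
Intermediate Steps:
$A = - \frac{39}{7}$ ($A = -5 + \frac{28}{-49} = -5 + 28 \left(- \frac{1}{49}\right) = -5 - \frac{4}{7} = - \frac{39}{7} \approx -5.5714$)
$\left(-9 - -25\right) A + 4 = \left(-9 - -25\right) \left(- \frac{39}{7}\right) + 4 = \left(-9 + 25\right) \left(- \frac{39}{7}\right) + 4 = 16 \left(- \frac{39}{7}\right) + 4 = - \frac{624}{7} + 4 = - \frac{596}{7}$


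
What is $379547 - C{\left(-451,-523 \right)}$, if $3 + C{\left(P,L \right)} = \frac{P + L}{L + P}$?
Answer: $379549$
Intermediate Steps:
$C{\left(P,L \right)} = -2$ ($C{\left(P,L \right)} = -3 + \frac{P + L}{L + P} = -3 + \frac{L + P}{L + P} = -3 + 1 = -2$)
$379547 - C{\left(-451,-523 \right)} = 379547 - -2 = 379547 + 2 = 379549$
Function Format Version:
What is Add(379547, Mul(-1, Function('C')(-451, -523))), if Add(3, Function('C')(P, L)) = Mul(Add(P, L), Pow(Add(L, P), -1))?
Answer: 379549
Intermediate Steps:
Function('C')(P, L) = -2 (Function('C')(P, L) = Add(-3, Mul(Add(P, L), Pow(Add(L, P), -1))) = Add(-3, Mul(Add(L, P), Pow(Add(L, P), -1))) = Add(-3, 1) = -2)
Add(379547, Mul(-1, Function('C')(-451, -523))) = Add(379547, Mul(-1, -2)) = Add(379547, 2) = 379549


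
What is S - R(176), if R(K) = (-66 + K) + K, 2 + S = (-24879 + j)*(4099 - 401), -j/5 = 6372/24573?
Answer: -753634453290/8191 ≈ -9.2008e+7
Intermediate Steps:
j = -10620/8191 (j = -31860/24573 = -5*2124/8191 = -10620/8191 ≈ -1.2965)
S = -753632110664/8191 (S = -2 + (-24879 - 10620/8191)*(4099 - 401) = -2 - 203794509/8191*3698 = -2 - 753632094282/8191 = -753632110664/8191 ≈ -9.2007e+7)
R(K) = -66 + 2*K
S - R(176) = -753632110664/8191 - (-66 + 2*176) = -753632110664/8191 - (-66 + 352) = -753632110664/8191 - 1*286 = -753632110664/8191 - 286 = -753634453290/8191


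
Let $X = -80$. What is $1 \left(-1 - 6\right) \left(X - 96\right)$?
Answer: $1232$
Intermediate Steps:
$1 \left(-1 - 6\right) \left(X - 96\right) = 1 \left(-1 - 6\right) \left(-80 - 96\right) = 1 \left(-7\right) \left(-176\right) = \left(-7\right) \left(-176\right) = 1232$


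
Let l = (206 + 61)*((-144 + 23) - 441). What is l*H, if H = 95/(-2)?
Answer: 7127565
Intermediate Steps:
H = -95/2 (H = 95*(-½) = -95/2 ≈ -47.500)
l = -150054 (l = 267*(-121 - 441) = 267*(-562) = -150054)
l*H = -150054*(-95/2) = 7127565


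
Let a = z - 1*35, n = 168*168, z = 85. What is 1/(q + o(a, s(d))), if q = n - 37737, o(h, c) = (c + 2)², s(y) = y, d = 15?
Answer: -1/9224 ≈ -0.00010841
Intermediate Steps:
n = 28224
a = 50 (a = 85 - 1*35 = 85 - 35 = 50)
o(h, c) = (2 + c)²
q = -9513 (q = 28224 - 37737 = -9513)
1/(q + o(a, s(d))) = 1/(-9513 + (2 + 15)²) = 1/(-9513 + 17²) = 1/(-9513 + 289) = 1/(-9224) = -1/9224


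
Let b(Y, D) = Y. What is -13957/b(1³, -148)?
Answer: -13957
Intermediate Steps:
-13957/b(1³, -148) = -13957/(1³) = -13957/1 = -13957*1 = -13957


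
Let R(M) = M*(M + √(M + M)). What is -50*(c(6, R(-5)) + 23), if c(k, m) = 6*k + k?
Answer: -3250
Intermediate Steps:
R(M) = M*(M + √2*√M) (R(M) = M*(M + √(2*M)) = M*(M + √2*√M))
c(k, m) = 7*k
-50*(c(6, R(-5)) + 23) = -50*(7*6 + 23) = -50*(42 + 23) = -50*65 = -3250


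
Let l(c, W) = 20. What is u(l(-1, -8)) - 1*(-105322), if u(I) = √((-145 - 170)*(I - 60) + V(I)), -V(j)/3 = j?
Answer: 105322 + 2*√3135 ≈ 1.0543e+5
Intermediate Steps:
V(j) = -3*j
u(I) = √(18900 - 318*I) (u(I) = √((-145 - 170)*(I - 60) - 3*I) = √(-315*(-60 + I) - 3*I) = √((18900 - 315*I) - 3*I) = √(18900 - 318*I))
u(l(-1, -8)) - 1*(-105322) = √(18900 - 318*20) - 1*(-105322) = √(18900 - 6360) + 105322 = √12540 + 105322 = 2*√3135 + 105322 = 105322 + 2*√3135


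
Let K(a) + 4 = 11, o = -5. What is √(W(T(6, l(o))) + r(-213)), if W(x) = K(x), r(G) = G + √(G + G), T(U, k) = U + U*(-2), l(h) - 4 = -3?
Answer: √(-206 + I*√426) ≈ 0.71812 + 14.371*I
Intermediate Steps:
K(a) = 7 (K(a) = -4 + 11 = 7)
l(h) = 1 (l(h) = 4 - 3 = 1)
T(U, k) = -U (T(U, k) = U - 2*U = -U)
r(G) = G + √2*√G (r(G) = G + √(2*G) = G + √2*√G)
W(x) = 7
√(W(T(6, l(o))) + r(-213)) = √(7 + (-213 + √2*√(-213))) = √(7 + (-213 + √2*(I*√213))) = √(7 + (-213 + I*√426)) = √(-206 + I*√426)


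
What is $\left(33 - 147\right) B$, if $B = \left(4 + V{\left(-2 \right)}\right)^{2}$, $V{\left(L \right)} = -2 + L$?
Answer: $0$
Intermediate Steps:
$B = 0$ ($B = \left(4 - 4\right)^{2} = 0^{2} = 0$)
$\left(33 - 147\right) B = \left(33 - 147\right) 0 = \left(-114\right) 0 = 0$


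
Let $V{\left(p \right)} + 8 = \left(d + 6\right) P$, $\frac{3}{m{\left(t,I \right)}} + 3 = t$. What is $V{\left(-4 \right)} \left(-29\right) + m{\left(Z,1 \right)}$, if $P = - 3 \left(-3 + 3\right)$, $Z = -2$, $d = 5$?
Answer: $\frac{1157}{5} \approx 231.4$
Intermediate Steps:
$m{\left(t,I \right)} = \frac{3}{-3 + t}$
$P = 0$ ($P = \left(-3\right) 0 = 0$)
$V{\left(p \right)} = -8$ ($V{\left(p \right)} = -8 + \left(5 + 6\right) 0 = -8 + 11 \cdot 0 = -8 + 0 = -8$)
$V{\left(-4 \right)} \left(-29\right) + m{\left(Z,1 \right)} = \left(-8\right) \left(-29\right) + \frac{3}{-3 - 2} = 232 + \frac{3}{-5} = 232 + 3 \left(- \frac{1}{5}\right) = 232 - \frac{3}{5} = \frac{1157}{5}$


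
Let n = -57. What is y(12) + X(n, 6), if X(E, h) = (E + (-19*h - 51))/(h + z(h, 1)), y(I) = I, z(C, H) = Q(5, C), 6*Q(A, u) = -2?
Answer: -462/17 ≈ -27.176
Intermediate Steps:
Q(A, u) = -⅓ (Q(A, u) = (⅙)*(-2) = -⅓)
z(C, H) = -⅓
X(E, h) = (-51 + E - 19*h)/(-⅓ + h) (X(E, h) = (E + (-19*h - 51))/(h - ⅓) = (E + (-51 - 19*h))/(-⅓ + h) = (-51 + E - 19*h)/(-⅓ + h))
y(12) + X(n, 6) = 12 + 3*(-51 - 57 - 19*6)/(-1 + 3*6) = 12 + 3*(-51 - 57 - 114)/(-1 + 18) = 12 + 3*(-222)/17 = 12 + 3*(1/17)*(-222) = 12 - 666/17 = -462/17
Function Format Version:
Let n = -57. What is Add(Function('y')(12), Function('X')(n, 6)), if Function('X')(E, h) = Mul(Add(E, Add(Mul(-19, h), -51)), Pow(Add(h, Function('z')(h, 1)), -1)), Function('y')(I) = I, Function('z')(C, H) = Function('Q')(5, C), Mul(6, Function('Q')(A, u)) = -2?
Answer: Rational(-462, 17) ≈ -27.176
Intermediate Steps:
Function('Q')(A, u) = Rational(-1, 3) (Function('Q')(A, u) = Mul(Rational(1, 6), -2) = Rational(-1, 3))
Function('z')(C, H) = Rational(-1, 3)
Function('X')(E, h) = Mul(Pow(Add(Rational(-1, 3), h), -1), Add(-51, E, Mul(-19, h))) (Function('X')(E, h) = Mul(Add(E, Add(Mul(-19, h), -51)), Pow(Add(h, Rational(-1, 3)), -1)) = Mul(Add(E, Add(-51, Mul(-19, h))), Pow(Add(Rational(-1, 3), h), -1)) = Mul(Add(-51, E, Mul(-19, h)), Pow(Add(Rational(-1, 3), h), -1)) = Mul(Pow(Add(Rational(-1, 3), h), -1), Add(-51, E, Mul(-19, h))))
Add(Function('y')(12), Function('X')(n, 6)) = Add(12, Mul(3, Pow(Add(-1, Mul(3, 6)), -1), Add(-51, -57, Mul(-19, 6)))) = Add(12, Mul(3, Pow(Add(-1, 18), -1), Add(-51, -57, -114))) = Add(12, Mul(3, Pow(17, -1), -222)) = Add(12, Mul(3, Rational(1, 17), -222)) = Add(12, Rational(-666, 17)) = Rational(-462, 17)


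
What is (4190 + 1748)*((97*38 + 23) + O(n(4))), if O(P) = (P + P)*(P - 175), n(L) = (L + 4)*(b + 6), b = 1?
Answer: -57117622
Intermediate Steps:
n(L) = 28 + 7*L (n(L) = (L + 4)*(1 + 6) = (4 + L)*7 = 28 + 7*L)
O(P) = 2*P*(-175 + P) (O(P) = (2*P)*(-175 + P) = 2*P*(-175 + P))
(4190 + 1748)*((97*38 + 23) + O(n(4))) = (4190 + 1748)*((97*38 + 23) + 2*(28 + 7*4)*(-175 + (28 + 7*4))) = 5938*((3686 + 23) + 2*(28 + 28)*(-175 + (28 + 28))) = 5938*(3709 + 2*56*(-175 + 56)) = 5938*(3709 + 2*56*(-119)) = 5938*(3709 - 13328) = 5938*(-9619) = -57117622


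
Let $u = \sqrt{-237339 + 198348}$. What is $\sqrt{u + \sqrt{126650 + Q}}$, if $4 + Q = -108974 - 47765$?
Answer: $\sqrt{i} \sqrt{\sqrt{30093} + \sqrt{38991}} \approx 13.619 + 13.619 i$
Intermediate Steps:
$Q = -156743$ ($Q = -4 - 156739 = -156743$)
$u = i \sqrt{38991}$ ($u = \sqrt{-38991} = i \sqrt{38991} \approx 197.46 i$)
$\sqrt{u + \sqrt{126650 + Q}} = \sqrt{i \sqrt{38991} + \sqrt{126650 - 156743}} = \sqrt{i \sqrt{38991} + \sqrt{-30093}} = \sqrt{i \sqrt{38991} + i \sqrt{30093}} = \sqrt{i \sqrt{30093} + i \sqrt{38991}}$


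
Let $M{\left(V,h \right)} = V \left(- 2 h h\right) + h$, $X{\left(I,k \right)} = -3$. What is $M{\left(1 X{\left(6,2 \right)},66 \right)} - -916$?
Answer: $27118$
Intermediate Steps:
$M{\left(V,h \right)} = h - 2 V h^{2}$ ($M{\left(V,h \right)} = V \left(- 2 h^{2}\right) + h = - 2 V h^{2} + h = h - 2 V h^{2}$)
$M{\left(1 X{\left(6,2 \right)},66 \right)} - -916 = 66 \left(1 - 2 \cdot 1 \left(-3\right) 66\right) - -916 = 66 \left(1 - \left(-6\right) 66\right) + 916 = 66 \left(1 + 396\right) + 916 = 66 \cdot 397 + 916 = 26202 + 916 = 27118$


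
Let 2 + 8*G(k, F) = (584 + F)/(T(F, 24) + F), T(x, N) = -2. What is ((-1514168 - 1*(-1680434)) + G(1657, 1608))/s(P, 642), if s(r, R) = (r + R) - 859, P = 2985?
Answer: 534046137/8890816 ≈ 60.067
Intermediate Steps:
G(k, F) = -¼ + (584 + F)/(8*(-2 + F)) (G(k, F) = -¼ + ((584 + F)/(-2 + F))/8 = -¼ + (584 + F)/(8*(-2 + F)))
s(r, R) = -859 + R + r (s(r, R) = (R + r) - 859 = -859 + R + r)
((-1514168 - 1*(-1680434)) + G(1657, 1608))/s(P, 642) = ((-1514168 - 1*(-1680434)) + (588 - 1*1608)/(8*(-2 + 1608)))/(-859 + 642 + 2985) = ((-1514168 + 1680434) + (⅛)*(588 - 1608)/1606)/2768 = (166266 + (⅛)*(1/1606)*(-1020))*(1/2768) = (166266 - 255/3212)*(1/2768) = (534046137/3212)*(1/2768) = 534046137/8890816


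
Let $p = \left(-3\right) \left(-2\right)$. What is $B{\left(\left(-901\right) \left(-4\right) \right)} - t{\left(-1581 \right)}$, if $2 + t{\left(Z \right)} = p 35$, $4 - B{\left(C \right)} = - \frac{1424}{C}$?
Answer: $- \frac{183448}{901} \approx -203.6$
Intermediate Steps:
$p = 6$
$B{\left(C \right)} = 4 + \frac{1424}{C}$ ($B{\left(C \right)} = 4 - - \frac{1424}{C} = 4 + \frac{1424}{C}$)
$t{\left(Z \right)} = 208$ ($t{\left(Z \right)} = -2 + 6 \cdot 35 = -2 + 210 = 208$)
$B{\left(\left(-901\right) \left(-4\right) \right)} - t{\left(-1581 \right)} = \left(4 + \frac{1424}{\left(-901\right) \left(-4\right)}\right) - 208 = \left(4 + \frac{1424}{3604}\right) - 208 = \left(4 + 1424 \cdot \frac{1}{3604}\right) - 208 = \left(4 + \frac{356}{901}\right) - 208 = \frac{3960}{901} - 208 = - \frac{183448}{901}$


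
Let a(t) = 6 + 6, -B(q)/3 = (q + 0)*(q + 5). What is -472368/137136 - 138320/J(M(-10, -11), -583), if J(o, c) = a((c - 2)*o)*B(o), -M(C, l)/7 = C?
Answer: -5231317/1928475 ≈ -2.7127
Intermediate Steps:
B(q) = -3*q*(5 + q) (B(q) = -3*(q + 0)*(q + 5) = -3*q*(5 + q))
a(t) = 12
M(C, l) = -7*C
J(o, c) = -36*o*(5 + o) (J(o, c) = 12*(-3*o*(5 + o)) = -36*o*(5 + o))
-472368/137136 - 138320/J(M(-10, -11), -583) = -472368/137136 - 138320*(-1/(2520*(5 - 7*(-10)))) = -472368*1/137136 - 138320*(-1/(2520*(5 + 70))) = -9841/2857 - 138320/((-36*70*75)) = -9841/2857 - 138320/(-189000) = -9841/2857 - 138320*(-1/189000) = -9841/2857 + 494/675 = -5231317/1928475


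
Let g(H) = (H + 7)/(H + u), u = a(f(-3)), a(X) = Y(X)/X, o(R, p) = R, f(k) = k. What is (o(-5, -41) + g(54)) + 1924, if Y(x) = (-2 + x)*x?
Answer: 94092/49 ≈ 1920.2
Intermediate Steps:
Y(x) = x*(-2 + x)
a(X) = -2 + X (a(X) = (X*(-2 + X))/X = -2 + X)
u = -5 (u = -2 - 3 = -5)
g(H) = (7 + H)/(-5 + H) (g(H) = (H + 7)/(H - 5) = (7 + H)/(-5 + H))
(o(-5, -41) + g(54)) + 1924 = (-5 + (7 + 54)/(-5 + 54)) + 1924 = (-5 + 61/49) + 1924 = -184/49 + 1924 = 94092/49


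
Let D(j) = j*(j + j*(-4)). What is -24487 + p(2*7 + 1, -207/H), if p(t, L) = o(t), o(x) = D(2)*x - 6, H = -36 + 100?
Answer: -24673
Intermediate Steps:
D(j) = -3*j² (D(j) = j*(j - 4*j) = j*(-3*j) = -3*j²)
H = 64
o(x) = -6 - 12*x (o(x) = (-3*2²)*x - 6 = (-3*4)*x - 6 = -12*x - 6 = -6 - 12*x)
p(t, L) = -6 - 12*t
-24487 + p(2*7 + 1, -207/H) = -24487 + (-6 - 12*(2*7 + 1)) = -24487 + (-6 - 12*(14 + 1)) = -24487 + (-6 - 12*15) = -24487 + (-6 - 180) = -24487 - 186 = -24673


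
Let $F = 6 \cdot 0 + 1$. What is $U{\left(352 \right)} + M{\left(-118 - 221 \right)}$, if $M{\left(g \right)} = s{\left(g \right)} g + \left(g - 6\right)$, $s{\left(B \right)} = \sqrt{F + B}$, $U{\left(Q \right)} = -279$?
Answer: $-624 - 4407 i \sqrt{2} \approx -624.0 - 6232.4 i$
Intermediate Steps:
$F = 1$ ($F = 0 + 1 = 1$)
$s{\left(B \right)} = \sqrt{1 + B}$
$M{\left(g \right)} = -6 + g + g \sqrt{1 + g}$ ($M{\left(g \right)} = \sqrt{1 + g} g + \left(g - 6\right) = g \sqrt{1 + g} + \left(-6 + g\right) = -6 + g + g \sqrt{1 + g}$)
$U{\left(352 \right)} + M{\left(-118 - 221 \right)} = -279 - \left(345 - \left(-118 - 221\right) \sqrt{1 - 339}\right) = -279 - \left(345 + 339 \sqrt{1 - 339}\right) = -279 - \left(345 + 4407 i \sqrt{2}\right) = -624 - 4407 i \sqrt{2}$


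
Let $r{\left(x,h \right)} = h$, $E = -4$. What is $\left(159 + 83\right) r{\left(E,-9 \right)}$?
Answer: $-2178$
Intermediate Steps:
$\left(159 + 83\right) r{\left(E,-9 \right)} = \left(159 + 83\right) \left(-9\right) = 242 \left(-9\right) = -2178$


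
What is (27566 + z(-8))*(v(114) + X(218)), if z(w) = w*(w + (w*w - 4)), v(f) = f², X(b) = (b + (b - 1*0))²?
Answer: 5513947800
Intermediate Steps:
X(b) = 4*b² (X(b) = (b + (b + 0))² = (b + b)² = (2*b)² = 4*b²)
z(w) = w*(-4 + w + w²) (z(w) = w*(w + (w² - 4)) = w*(w + (-4 + w²)) = w*(-4 + w + w²))
(27566 + z(-8))*(v(114) + X(218)) = (27566 - 8*(-4 - 8 + (-8)²))*(114² + 4*218²) = (27566 - 8*(-4 - 8 + 64))*(12996 + 4*47524) = (27566 - 8*52)*(12996 + 190096) = (27566 - 416)*203092 = 27150*203092 = 5513947800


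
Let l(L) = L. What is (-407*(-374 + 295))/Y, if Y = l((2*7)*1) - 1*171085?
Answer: -32153/171071 ≈ -0.18795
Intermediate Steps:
Y = -171071 (Y = (2*7)*1 - 1*171085 = 14*1 - 171085 = 14 - 171085 = -171071)
(-407*(-374 + 295))/Y = -407*(-374 + 295)/(-171071) = -407*(-79)*(-1/171071) = 32153*(-1/171071) = -32153/171071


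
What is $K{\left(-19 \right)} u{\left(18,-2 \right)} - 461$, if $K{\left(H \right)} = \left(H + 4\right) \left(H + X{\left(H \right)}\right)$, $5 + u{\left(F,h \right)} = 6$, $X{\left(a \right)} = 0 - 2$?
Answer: $-146$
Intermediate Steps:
$X{\left(a \right)} = -2$ ($X{\left(a \right)} = 0 - 2 = -2$)
$u{\left(F,h \right)} = 1$ ($u{\left(F,h \right)} = -5 + 6 = 1$)
$K{\left(H \right)} = \left(-2 + H\right) \left(4 + H\right)$ ($K{\left(H \right)} = \left(H + 4\right) \left(H - 2\right) = \left(4 + H\right) \left(-2 + H\right) = \left(-2 + H\right) \left(4 + H\right)$)
$K{\left(-19 \right)} u{\left(18,-2 \right)} - 461 = \left(-8 + \left(-19\right)^{2} + 2 \left(-19\right)\right) 1 - 461 = \left(-8 + 361 - 38\right) 1 - 461 = 315 \cdot 1 - 461 = 315 - 461 = -146$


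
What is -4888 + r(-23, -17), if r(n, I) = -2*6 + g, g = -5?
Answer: -4905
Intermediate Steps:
r(n, I) = -17 (r(n, I) = -2*6 - 5 = -12 - 5 = -17)
-4888 + r(-23, -17) = -4888 - 17 = -4905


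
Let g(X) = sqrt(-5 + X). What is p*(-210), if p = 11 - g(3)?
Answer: -2310 + 210*I*sqrt(2) ≈ -2310.0 + 296.98*I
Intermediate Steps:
p = 11 - I*sqrt(2) (p = 11 - sqrt(-5 + 3) = 11 - sqrt(-2) = 11 - I*sqrt(2) ≈ 11.0 - 1.4142*I)
p*(-210) = (11 - I*sqrt(2))*(-210) = -2310 + 210*I*sqrt(2)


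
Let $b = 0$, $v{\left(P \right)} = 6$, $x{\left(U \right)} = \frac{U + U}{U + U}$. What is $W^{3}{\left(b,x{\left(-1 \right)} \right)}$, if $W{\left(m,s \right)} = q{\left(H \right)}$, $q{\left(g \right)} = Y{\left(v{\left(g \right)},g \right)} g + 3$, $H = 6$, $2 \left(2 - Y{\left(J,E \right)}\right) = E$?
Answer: $-27$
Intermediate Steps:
$x{\left(U \right)} = 1$ ($x{\left(U \right)} = \frac{2 U}{2 U} = 2 U \frac{1}{2 U} = 1$)
$Y{\left(J,E \right)} = 2 - \frac{E}{2}$
$q{\left(g \right)} = 3 + g \left(2 - \frac{g}{2}\right)$ ($q{\left(g \right)} = \left(2 - \frac{g}{2}\right) g + 3 = g \left(2 - \frac{g}{2}\right) + 3 = 3 + g \left(2 - \frac{g}{2}\right)$)
$W{\left(m,s \right)} = -3$ ($W{\left(m,s \right)} = 3 - 3 \left(-4 + 6\right) = 3 - 3 \cdot 2 = 3 - 6 = -3$)
$W^{3}{\left(b,x{\left(-1 \right)} \right)} = \left(-3\right)^{3} = -27$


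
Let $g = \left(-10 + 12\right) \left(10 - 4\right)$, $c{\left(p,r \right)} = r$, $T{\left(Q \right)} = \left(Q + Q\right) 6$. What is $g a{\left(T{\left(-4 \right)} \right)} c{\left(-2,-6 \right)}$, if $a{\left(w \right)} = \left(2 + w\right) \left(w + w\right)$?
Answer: $-317952$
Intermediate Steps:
$T{\left(Q \right)} = 12 Q$ ($T{\left(Q \right)} = 2 Q 6 = 12 Q$)
$a{\left(w \right)} = 2 w \left(2 + w\right)$ ($a{\left(w \right)} = \left(2 + w\right) 2 w = 2 w \left(2 + w\right)$)
$g = 12$ ($g = 2 \cdot 6 = 12$)
$g a{\left(T{\left(-4 \right)} \right)} c{\left(-2,-6 \right)} = 12 \cdot 2 \cdot 12 \left(-4\right) \left(2 + 12 \left(-4\right)\right) \left(-6\right) = 12 \cdot 2 \left(-48\right) \left(2 - 48\right) \left(-6\right) = 12 \cdot 2 \left(-48\right) \left(-46\right) \left(-6\right) = 12 \cdot 4416 \left(-6\right) = 52992 \left(-6\right) = -317952$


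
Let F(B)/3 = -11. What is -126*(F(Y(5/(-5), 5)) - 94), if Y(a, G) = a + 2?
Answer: 16002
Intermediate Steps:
Y(a, G) = 2 + a
F(B) = -33 (F(B) = 3*(-11) = -33)
-126*(F(Y(5/(-5), 5)) - 94) = -126*(-33 - 94) = -126*(-127) = 16002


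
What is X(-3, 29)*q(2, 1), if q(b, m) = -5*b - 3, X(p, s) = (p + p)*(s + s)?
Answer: 4524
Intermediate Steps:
X(p, s) = 4*p*s (X(p, s) = (2*p)*(2*s) = 4*p*s)
q(b, m) = -3 - 5*b
X(-3, 29)*q(2, 1) = (4*(-3)*29)*(-3 - 5*2) = -348*(-3 - 10) = -348*(-13) = 4524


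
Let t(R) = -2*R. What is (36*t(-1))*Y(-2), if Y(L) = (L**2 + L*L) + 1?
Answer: 648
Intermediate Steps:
Y(L) = 1 + 2*L**2 (Y(L) = (L**2 + L**2) + 1 = 2*L**2 + 1 = 1 + 2*L**2)
(36*t(-1))*Y(-2) = (36*(-2*(-1)))*(1 + 2*(-2)**2) = (36*2)*(1 + 2*4) = 72*(1 + 8) = 72*9 = 648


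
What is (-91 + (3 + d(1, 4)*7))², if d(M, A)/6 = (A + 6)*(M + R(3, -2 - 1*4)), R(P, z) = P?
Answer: 2534464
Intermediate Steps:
d(M, A) = 6*(3 + M)*(6 + A) (d(M, A) = 6*((A + 6)*(M + 3)) = 6*((6 + A)*(3 + M)) = 6*((3 + M)*(6 + A)) = 6*(3 + M)*(6 + A))
(-91 + (3 + d(1, 4)*7))² = (-91 + (3 + (108 + 18*4 + 36*1 + 6*4*1)*7))² = (-91 + (3 + (108 + 72 + 36 + 24)*7))² = (-91 + (3 + 240*7))² = (-91 + (3 + 1680))² = (-91 + 1683)² = 1592² = 2534464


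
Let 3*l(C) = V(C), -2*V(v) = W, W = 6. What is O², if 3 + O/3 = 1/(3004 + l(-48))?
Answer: 81144064/1002001 ≈ 80.982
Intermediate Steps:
V(v) = -3 (V(v) = -½*6 = -3)
l(C) = -1 (l(C) = (⅓)*(-3) = -1)
O = -9008/1001 (O = -9 + 3/(3004 - 1) = -9 + 3/3003 = -9 + 3*(1/3003) = -9 + 1/1001 = -9008/1001 ≈ -8.9990)
O² = (-9008/1001)² = 81144064/1002001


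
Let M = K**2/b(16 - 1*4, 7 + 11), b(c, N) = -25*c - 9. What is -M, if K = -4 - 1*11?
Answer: 75/103 ≈ 0.72816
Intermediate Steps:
K = -15 (K = -4 - 11 = -15)
b(c, N) = -9 - 25*c
M = -75/103 (M = (-15)**2/(-9 - 25*(16 - 1*4)) = 225/(-9 - 25*(16 - 4)) = 225/(-9 - 25*12) = 225/(-9 - 300) = 225/(-309) = 225*(-1/309) = -75/103 ≈ -0.72816)
-M = -1*(-75/103) = 75/103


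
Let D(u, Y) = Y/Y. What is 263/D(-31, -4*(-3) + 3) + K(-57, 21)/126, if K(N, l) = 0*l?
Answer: 263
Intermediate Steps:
K(N, l) = 0
D(u, Y) = 1
263/D(-31, -4*(-3) + 3) + K(-57, 21)/126 = 263/1 + 0/126 = 263*1 + 0*(1/126) = 263 + 0 = 263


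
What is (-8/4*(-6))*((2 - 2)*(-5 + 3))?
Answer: 0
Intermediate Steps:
(-8/4*(-6))*((2 - 2)*(-5 + 3)) = (-8*¼*(-6))*(0*(-2)) = -2*(-6)*0 = 12*0 = 0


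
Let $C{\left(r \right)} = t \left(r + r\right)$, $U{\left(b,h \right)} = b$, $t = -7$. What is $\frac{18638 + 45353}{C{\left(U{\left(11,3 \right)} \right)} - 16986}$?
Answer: $- \frac{63991}{17140} \approx -3.7334$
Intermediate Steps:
$C{\left(r \right)} = - 14 r$ ($C{\left(r \right)} = - 7 \left(r + r\right) = - 7 \cdot 2 r = - 14 r$)
$\frac{18638 + 45353}{C{\left(U{\left(11,3 \right)} \right)} - 16986} = \frac{18638 + 45353}{\left(-14\right) 11 - 16986} = \frac{63991}{-154 - 16986} = \frac{63991}{-17140} = 63991 \left(- \frac{1}{17140}\right) = - \frac{63991}{17140}$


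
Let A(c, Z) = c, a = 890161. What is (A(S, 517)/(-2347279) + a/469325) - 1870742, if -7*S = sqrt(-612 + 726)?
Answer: -877985098989/469325 + sqrt(114)/16430953 ≈ -1.8707e+6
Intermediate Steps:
S = -sqrt(114)/7 (S = -sqrt(-612 + 726)/7 = -sqrt(114)/7 ≈ -1.5253)
(A(S, 517)/(-2347279) + a/469325) - 1870742 = (-sqrt(114)/7/(-2347279) + 890161/469325) - 1870742 = (-sqrt(114)/7*(-1/2347279) + 890161*(1/469325)) - 1870742 = (sqrt(114)/16430953 + 890161/469325) - 1870742 = (890161/469325 + sqrt(114)/16430953) - 1870742 = -877985098989/469325 + sqrt(114)/16430953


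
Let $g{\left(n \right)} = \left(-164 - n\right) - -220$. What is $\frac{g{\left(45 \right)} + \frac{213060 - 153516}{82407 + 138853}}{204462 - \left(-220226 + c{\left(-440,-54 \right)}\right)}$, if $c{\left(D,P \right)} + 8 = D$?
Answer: $\frac{623351}{23516397840} \approx 2.6507 \cdot 10^{-5}$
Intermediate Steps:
$c{\left(D,P \right)} = -8 + D$
$g{\left(n \right)} = 56 - n$ ($g{\left(n \right)} = \left(-164 - n\right) + 220 = 56 - n$)
$\frac{g{\left(45 \right)} + \frac{213060 - 153516}{82407 + 138853}}{204462 - \left(-220226 + c{\left(-440,-54 \right)}\right)} = \frac{\left(56 - 45\right) + \frac{213060 - 153516}{82407 + 138853}}{204462 + \left(220226 - \left(-8 - 440\right)\right)} = \frac{\left(56 - 45\right) + \frac{59544}{221260}}{204462 + \left(220226 - -448\right)} = \frac{11 + 59544 \cdot \frac{1}{221260}}{204462 + \left(220226 + 448\right)} = \frac{11 + \frac{14886}{55315}}{204462 + 220674} = \frac{623351}{55315 \cdot 425136} = \frac{623351}{55315} \cdot \frac{1}{425136} = \frac{623351}{23516397840}$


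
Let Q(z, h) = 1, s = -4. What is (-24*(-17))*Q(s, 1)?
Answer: 408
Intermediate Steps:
(-24*(-17))*Q(s, 1) = -24*(-17)*1 = 408*1 = 408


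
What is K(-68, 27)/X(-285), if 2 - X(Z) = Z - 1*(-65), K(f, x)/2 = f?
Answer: -68/111 ≈ -0.61261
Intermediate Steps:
K(f, x) = 2*f
X(Z) = -63 - Z (X(Z) = 2 - (Z - 1*(-65)) = 2 - (Z + 65) = 2 - (65 + Z) = 2 + (-65 - Z) = -63 - Z)
K(-68, 27)/X(-285) = (2*(-68))/(-63 - 1*(-285)) = -136/(-63 + 285) = -136/222 = -136*1/222 = -68/111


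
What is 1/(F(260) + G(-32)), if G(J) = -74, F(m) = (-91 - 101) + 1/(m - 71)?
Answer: -189/50273 ≈ -0.0037595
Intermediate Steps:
F(m) = -192 + 1/(-71 + m)
1/(F(260) + G(-32)) = 1/((13633 - 192*260)/(-71 + 260) - 74) = 1/((13633 - 49920)/189 - 74) = 1/((1/189)*(-36287) - 74) = 1/(-36287/189 - 74) = 1/(-50273/189) = -189/50273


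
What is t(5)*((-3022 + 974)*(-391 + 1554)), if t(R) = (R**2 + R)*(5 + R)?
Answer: -714547200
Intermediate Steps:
t(R) = (5 + R)*(R + R**2) (t(R) = (R + R**2)*(5 + R) = (5 + R)*(R + R**2))
t(5)*((-3022 + 974)*(-391 + 1554)) = (5*(5 + 5**2 + 6*5))*((-3022 + 974)*(-391 + 1554)) = (5*(5 + 25 + 30))*(-2048*1163) = (5*60)*(-2381824) = 300*(-2381824) = -714547200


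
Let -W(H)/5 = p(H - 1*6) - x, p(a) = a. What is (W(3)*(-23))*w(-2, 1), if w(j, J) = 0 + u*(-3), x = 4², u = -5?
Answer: -32775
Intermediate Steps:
x = 16
w(j, J) = 15 (w(j, J) = 0 - 5*(-3) = 0 + 15 = 15)
W(H) = 110 - 5*H (W(H) = -5*((H - 1*6) - 1*16) = -5*((H - 6) - 16) = -5*((-6 + H) - 16) = -5*(-22 + H) = 110 - 5*H)
(W(3)*(-23))*w(-2, 1) = ((110 - 5*3)*(-23))*15 = ((110 - 15)*(-23))*15 = (95*(-23))*15 = -2185*15 = -32775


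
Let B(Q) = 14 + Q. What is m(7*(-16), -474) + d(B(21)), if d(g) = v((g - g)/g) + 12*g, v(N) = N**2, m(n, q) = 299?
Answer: 719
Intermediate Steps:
d(g) = 12*g (d(g) = ((g - g)/g)**2 + 12*g = (0/g)**2 + 12*g = 0**2 + 12*g = 0 + 12*g = 12*g)
m(7*(-16), -474) + d(B(21)) = 299 + 12*(14 + 21) = 299 + 12*35 = 299 + 420 = 719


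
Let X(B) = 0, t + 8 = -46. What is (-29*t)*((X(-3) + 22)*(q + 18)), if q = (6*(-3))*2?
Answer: -620136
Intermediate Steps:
t = -54 (t = -8 - 46 = -54)
q = -36 (q = -18*2 = -36)
(-29*t)*((X(-3) + 22)*(q + 18)) = (-29*(-54))*((0 + 22)*(-36 + 18)) = 1566*(22*(-18)) = 1566*(-396) = -620136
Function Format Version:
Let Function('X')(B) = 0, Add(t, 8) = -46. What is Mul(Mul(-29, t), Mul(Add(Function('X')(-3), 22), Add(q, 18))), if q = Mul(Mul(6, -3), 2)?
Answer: -620136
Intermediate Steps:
t = -54 (t = Add(-8, -46) = -54)
q = -36 (q = Mul(-18, 2) = -36)
Mul(Mul(-29, t), Mul(Add(Function('X')(-3), 22), Add(q, 18))) = Mul(Mul(-29, -54), Mul(Add(0, 22), Add(-36, 18))) = Mul(1566, Mul(22, -18)) = Mul(1566, -396) = -620136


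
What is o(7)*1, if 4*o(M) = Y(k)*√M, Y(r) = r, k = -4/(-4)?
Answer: √7/4 ≈ 0.66144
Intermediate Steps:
k = 1 (k = -4*(-¼) = 1)
o(M) = √M/4 (o(M) = (1*√M)/4 = √M/4)
o(7)*1 = (√7/4)*1 = √7/4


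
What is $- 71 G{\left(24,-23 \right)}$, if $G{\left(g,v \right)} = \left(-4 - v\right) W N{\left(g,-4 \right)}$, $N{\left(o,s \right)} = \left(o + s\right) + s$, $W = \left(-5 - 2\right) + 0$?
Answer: $151088$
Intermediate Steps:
$W = -7$ ($W = -7 + 0 = -7$)
$N{\left(o,s \right)} = o + 2 s$
$G{\left(g,v \right)} = \left(-8 + g\right) \left(28 + 7 v\right)$ ($G{\left(g,v \right)} = \left(-4 - v\right) \left(-7\right) \left(g + 2 \left(-4\right)\right) = \left(28 + 7 v\right) \left(g - 8\right) = \left(28 + 7 v\right) \left(-8 + g\right) = \left(-8 + g\right) \left(28 + 7 v\right)$)
$- 71 G{\left(24,-23 \right)} = - 71 \cdot 7 \left(-8 + 24\right) \left(4 - 23\right) = - 71 \cdot 7 \cdot 16 \left(-19\right) = \left(-71\right) \left(-2128\right) = 151088$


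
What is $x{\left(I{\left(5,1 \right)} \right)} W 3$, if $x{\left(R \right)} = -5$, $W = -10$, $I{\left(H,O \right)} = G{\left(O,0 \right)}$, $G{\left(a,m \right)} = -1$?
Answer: $150$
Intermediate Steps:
$I{\left(H,O \right)} = -1$
$x{\left(I{\left(5,1 \right)} \right)} W 3 = \left(-5\right) \left(-10\right) 3 = 50 \cdot 3 = 150$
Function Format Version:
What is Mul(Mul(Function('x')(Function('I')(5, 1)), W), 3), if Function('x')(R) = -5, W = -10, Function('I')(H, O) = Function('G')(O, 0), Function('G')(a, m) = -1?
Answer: 150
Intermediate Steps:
Function('I')(H, O) = -1
Mul(Mul(Function('x')(Function('I')(5, 1)), W), 3) = Mul(Mul(-5, -10), 3) = Mul(50, 3) = 150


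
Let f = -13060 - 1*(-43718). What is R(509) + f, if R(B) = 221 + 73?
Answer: 30952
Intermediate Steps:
R(B) = 294
f = 30658 (f = -13060 + 43718 = 30658)
R(509) + f = 294 + 30658 = 30952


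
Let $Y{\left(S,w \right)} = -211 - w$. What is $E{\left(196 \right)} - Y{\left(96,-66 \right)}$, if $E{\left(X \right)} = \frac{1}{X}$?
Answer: $\frac{28421}{196} \approx 145.01$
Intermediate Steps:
$E{\left(196 \right)} - Y{\left(96,-66 \right)} = \frac{1}{196} - \left(-211 - -66\right) = \frac{1}{196} - \left(-211 + 66\right) = \frac{1}{196} - -145 = \frac{1}{196} + 145 = \frac{28421}{196}$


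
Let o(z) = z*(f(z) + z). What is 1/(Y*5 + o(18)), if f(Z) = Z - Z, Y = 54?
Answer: 1/594 ≈ 0.0016835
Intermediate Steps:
f(Z) = 0
o(z) = z**2 (o(z) = z*(0 + z) = z*z = z**2)
1/(Y*5 + o(18)) = 1/(54*5 + 18**2) = 1/(270 + 324) = 1/594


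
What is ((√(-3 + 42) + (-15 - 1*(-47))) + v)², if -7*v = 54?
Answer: 30811/49 + 340*√39/7 ≈ 932.12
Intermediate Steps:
v = -54/7 (v = -⅐*54 = -54/7 ≈ -7.7143)
((√(-3 + 42) + (-15 - 1*(-47))) + v)² = ((√(-3 + 42) + (-15 - 1*(-47))) - 54/7)² = ((√39 + (-15 + 47)) - 54/7)² = ((√39 + 32) - 54/7)² = ((32 + √39) - 54/7)² = (170/7 + √39)²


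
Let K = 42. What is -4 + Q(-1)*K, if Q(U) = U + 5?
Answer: 164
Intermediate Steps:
Q(U) = 5 + U
-4 + Q(-1)*K = -4 + (5 - 1)*42 = -4 + 4*42 = -4 + 168 = 164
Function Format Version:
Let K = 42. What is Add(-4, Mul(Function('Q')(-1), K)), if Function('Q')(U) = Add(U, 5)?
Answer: 164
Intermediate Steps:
Function('Q')(U) = Add(5, U)
Add(-4, Mul(Function('Q')(-1), K)) = Add(-4, Mul(Add(5, -1), 42)) = Add(-4, Mul(4, 42)) = Add(-4, 168) = 164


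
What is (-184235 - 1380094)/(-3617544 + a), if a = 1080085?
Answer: 1564329/2537459 ≈ 0.61649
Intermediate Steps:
(-184235 - 1380094)/(-3617544 + a) = (-184235 - 1380094)/(-3617544 + 1080085) = -1564329/(-2537459) = -1564329*(-1/2537459) = 1564329/2537459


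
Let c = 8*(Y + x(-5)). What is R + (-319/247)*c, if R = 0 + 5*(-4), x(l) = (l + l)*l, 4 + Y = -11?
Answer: -94260/247 ≈ -381.62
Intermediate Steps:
Y = -15 (Y = -4 - 11 = -15)
x(l) = 2*l² (x(l) = (2*l)*l = 2*l²)
R = -20 (R = 0 - 20 = -20)
c = 280 (c = 8*(-15 + 2*(-5)²) = 8*(-15 + 2*25) = 8*(-15 + 50) = 8*35 = 280)
R + (-319/247)*c = -20 - 319/247*280 = -20 - 89320/247 = -94260/247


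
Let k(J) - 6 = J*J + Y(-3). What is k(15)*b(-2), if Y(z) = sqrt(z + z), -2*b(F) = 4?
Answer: -462 - 2*I*sqrt(6) ≈ -462.0 - 4.899*I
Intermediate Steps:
b(F) = -2 (b(F) = -1/2*4 = -2)
Y(z) = sqrt(2)*sqrt(z) (Y(z) = sqrt(2*z) = sqrt(2)*sqrt(z))
k(J) = 6 + J**2 + I*sqrt(6) (k(J) = 6 + (J*J + sqrt(2)*sqrt(-3)) = 6 + (J**2 + sqrt(2)*(I*sqrt(3))) = 6 + (J**2 + I*sqrt(6)) = 6 + J**2 + I*sqrt(6))
k(15)*b(-2) = (6 + 15**2 + I*sqrt(6))*(-2) = (6 + 225 + I*sqrt(6))*(-2) = (231 + I*sqrt(6))*(-2) = -462 - 2*I*sqrt(6)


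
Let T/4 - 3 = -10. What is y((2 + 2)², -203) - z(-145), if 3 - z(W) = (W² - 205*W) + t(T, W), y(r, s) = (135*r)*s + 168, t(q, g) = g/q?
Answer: -10851675/28 ≈ -3.8756e+5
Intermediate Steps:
T = -28 (T = 12 + 4*(-10) = 12 - 40 = -28)
y(r, s) = 168 + 135*r*s (y(r, s) = 135*r*s + 168 = 168 + 135*r*s)
z(W) = 3 - W² + 5741*W/28 (z(W) = 3 - ((W² - 205*W) + W/(-28)) = 3 - ((W² - 205*W) + W*(-1/28)) = 3 - ((W² - 205*W) - W/28) = 3 - (W² - 5741*W/28) = 3 + (-W² + 5741*W/28) = 3 - W² + 5741*W/28)
y((2 + 2)², -203) - z(-145) = (168 + 135*(2 + 2)²*(-203)) - (3 - 1*(-145)² + (5741/28)*(-145)) = (168 + 135*4²*(-203)) - (3 - 1*21025 - 832445/28) = (168 + 135*16*(-203)) - (3 - 21025 - 832445/28) = (168 - 438480) - 1*(-1421061/28) = -438312 + 1421061/28 = -10851675/28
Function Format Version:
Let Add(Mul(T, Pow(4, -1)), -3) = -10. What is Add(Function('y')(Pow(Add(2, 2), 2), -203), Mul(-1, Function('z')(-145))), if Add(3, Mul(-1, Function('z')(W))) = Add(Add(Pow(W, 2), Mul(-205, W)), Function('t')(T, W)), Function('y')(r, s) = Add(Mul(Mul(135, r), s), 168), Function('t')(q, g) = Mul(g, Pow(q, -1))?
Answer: Rational(-10851675, 28) ≈ -3.8756e+5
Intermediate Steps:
T = -28 (T = Add(12, Mul(4, -10)) = Add(12, -40) = -28)
Function('y')(r, s) = Add(168, Mul(135, r, s)) (Function('y')(r, s) = Add(Mul(135, r, s), 168) = Add(168, Mul(135, r, s)))
Function('z')(W) = Add(3, Mul(-1, Pow(W, 2)), Mul(Rational(5741, 28), W)) (Function('z')(W) = Add(3, Mul(-1, Add(Add(Pow(W, 2), Mul(-205, W)), Mul(W, Pow(-28, -1))))) = Add(3, Mul(-1, Add(Add(Pow(W, 2), Mul(-205, W)), Mul(W, Rational(-1, 28))))) = Add(3, Mul(-1, Add(Add(Pow(W, 2), Mul(-205, W)), Mul(Rational(-1, 28), W)))) = Add(3, Mul(-1, Add(Pow(W, 2), Mul(Rational(-5741, 28), W)))) = Add(3, Add(Mul(-1, Pow(W, 2)), Mul(Rational(5741, 28), W))) = Add(3, Mul(-1, Pow(W, 2)), Mul(Rational(5741, 28), W)))
Add(Function('y')(Pow(Add(2, 2), 2), -203), Mul(-1, Function('z')(-145))) = Add(Add(168, Mul(135, Pow(Add(2, 2), 2), -203)), Mul(-1, Add(3, Mul(-1, Pow(-145, 2)), Mul(Rational(5741, 28), -145)))) = Add(Add(168, Mul(135, Pow(4, 2), -203)), Mul(-1, Add(3, Mul(-1, 21025), Rational(-832445, 28)))) = Add(Add(168, Mul(135, 16, -203)), Mul(-1, Add(3, -21025, Rational(-832445, 28)))) = Add(Add(168, -438480), Mul(-1, Rational(-1421061, 28))) = Add(-438312, Rational(1421061, 28)) = Rational(-10851675, 28)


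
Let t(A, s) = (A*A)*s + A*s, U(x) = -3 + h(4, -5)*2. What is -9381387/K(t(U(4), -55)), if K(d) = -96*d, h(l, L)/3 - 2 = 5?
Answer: -3127129/2745600 ≈ -1.1390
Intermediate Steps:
h(l, L) = 21 (h(l, L) = 6 + 3*5 = 6 + 15 = 21)
U(x) = 39 (U(x) = -3 + 21*2 = -3 + 42 = 39)
t(A, s) = A*s + s*A**2 (t(A, s) = A**2*s + A*s = s*A**2 + A*s = A*s + s*A**2)
-9381387/K(t(U(4), -55)) = -9381387*1/(205920*(1 + 39)) = -9381387/((-3744*(-55)*40)) = -9381387/((-96*(-85800))) = -9381387/8236800 = -9381387*1/8236800 = -3127129/2745600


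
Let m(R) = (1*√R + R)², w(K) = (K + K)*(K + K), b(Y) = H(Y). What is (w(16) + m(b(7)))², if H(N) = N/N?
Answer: 1056784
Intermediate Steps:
H(N) = 1
b(Y) = 1
w(K) = 4*K² (w(K) = (2*K)*(2*K) = 4*K²)
m(R) = (R + √R)² (m(R) = (√R + R)² = (R + √R)²)
(w(16) + m(b(7)))² = (4*16² + (1 + √1)²)² = (4*256 + (1 + 1)²)² = (1024 + 2²)² = (1024 + 4)² = 1028² = 1056784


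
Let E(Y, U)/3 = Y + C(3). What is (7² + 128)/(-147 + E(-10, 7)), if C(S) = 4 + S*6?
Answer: -59/37 ≈ -1.5946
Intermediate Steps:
C(S) = 4 + 6*S
E(Y, U) = 66 + 3*Y (E(Y, U) = 3*(Y + (4 + 6*3)) = 3*(Y + (4 + 18)) = 3*(Y + 22) = 3*(22 + Y) = 66 + 3*Y)
(7² + 128)/(-147 + E(-10, 7)) = (7² + 128)/(-147 + (66 + 3*(-10))) = (49 + 128)/(-147 + (66 - 30)) = 177/(-147 + 36) = 177/(-111) = 177*(-1/111) = -59/37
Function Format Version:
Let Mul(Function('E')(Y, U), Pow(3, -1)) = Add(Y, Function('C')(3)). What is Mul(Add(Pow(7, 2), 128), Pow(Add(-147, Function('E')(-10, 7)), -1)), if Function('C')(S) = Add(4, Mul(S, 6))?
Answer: Rational(-59, 37) ≈ -1.5946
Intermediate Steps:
Function('C')(S) = Add(4, Mul(6, S))
Function('E')(Y, U) = Add(66, Mul(3, Y)) (Function('E')(Y, U) = Mul(3, Add(Y, Add(4, Mul(6, 3)))) = Mul(3, Add(Y, Add(4, 18))) = Mul(3, Add(Y, 22)) = Mul(3, Add(22, Y)) = Add(66, Mul(3, Y)))
Mul(Add(Pow(7, 2), 128), Pow(Add(-147, Function('E')(-10, 7)), -1)) = Mul(Add(Pow(7, 2), 128), Pow(Add(-147, Add(66, Mul(3, -10))), -1)) = Mul(Add(49, 128), Pow(Add(-147, Add(66, -30)), -1)) = Mul(177, Pow(Add(-147, 36), -1)) = Mul(177, Pow(-111, -1)) = Mul(177, Rational(-1, 111)) = Rational(-59, 37)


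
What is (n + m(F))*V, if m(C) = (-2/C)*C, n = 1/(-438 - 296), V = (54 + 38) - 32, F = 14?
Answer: -44070/367 ≈ -120.08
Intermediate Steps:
V = 60 (V = 92 - 32 = 60)
n = -1/734 (n = 1/(-734) = -1/734 ≈ -0.0013624)
m(C) = -2
(n + m(F))*V = (-1/734 - 2)*60 = -1469/734*60 = -44070/367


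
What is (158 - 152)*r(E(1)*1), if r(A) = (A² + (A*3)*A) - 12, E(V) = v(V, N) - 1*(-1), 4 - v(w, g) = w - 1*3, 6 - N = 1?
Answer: 1104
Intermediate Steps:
N = 5 (N = 6 - 1*1 = 6 - 1 = 5)
v(w, g) = 7 - w (v(w, g) = 4 - (w - 1*3) = 4 - (w - 3) = 4 - (-3 + w) = 4 + (3 - w) = 7 - w)
E(V) = 8 - V (E(V) = (7 - V) - 1*(-1) = (7 - V) + 1 = 8 - V)
r(A) = -12 + 4*A² (r(A) = (A² + (3*A)*A) - 12 = (A² + 3*A²) - 12 = 4*A² - 12 = -12 + 4*A²)
(158 - 152)*r(E(1)*1) = (158 - 152)*(-12 + 4*((8 - 1*1)*1)²) = 6*(-12 + 4*((8 - 1)*1)²) = 6*(-12 + 4*(7*1)²) = 6*(-12 + 4*7²) = 6*(-12 + 4*49) = 6*(-12 + 196) = 6*184 = 1104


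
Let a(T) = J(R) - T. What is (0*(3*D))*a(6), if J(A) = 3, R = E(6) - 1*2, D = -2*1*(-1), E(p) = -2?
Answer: 0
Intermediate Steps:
D = 2 (D = -2*(-1) = 2)
R = -4 (R = -2 - 1*2 = -2 - 2 = -4)
a(T) = 3 - T
(0*(3*D))*a(6) = (0*(3*2))*(3 - 1*6) = (0*6)*(3 - 6) = 0*(-3) = 0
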